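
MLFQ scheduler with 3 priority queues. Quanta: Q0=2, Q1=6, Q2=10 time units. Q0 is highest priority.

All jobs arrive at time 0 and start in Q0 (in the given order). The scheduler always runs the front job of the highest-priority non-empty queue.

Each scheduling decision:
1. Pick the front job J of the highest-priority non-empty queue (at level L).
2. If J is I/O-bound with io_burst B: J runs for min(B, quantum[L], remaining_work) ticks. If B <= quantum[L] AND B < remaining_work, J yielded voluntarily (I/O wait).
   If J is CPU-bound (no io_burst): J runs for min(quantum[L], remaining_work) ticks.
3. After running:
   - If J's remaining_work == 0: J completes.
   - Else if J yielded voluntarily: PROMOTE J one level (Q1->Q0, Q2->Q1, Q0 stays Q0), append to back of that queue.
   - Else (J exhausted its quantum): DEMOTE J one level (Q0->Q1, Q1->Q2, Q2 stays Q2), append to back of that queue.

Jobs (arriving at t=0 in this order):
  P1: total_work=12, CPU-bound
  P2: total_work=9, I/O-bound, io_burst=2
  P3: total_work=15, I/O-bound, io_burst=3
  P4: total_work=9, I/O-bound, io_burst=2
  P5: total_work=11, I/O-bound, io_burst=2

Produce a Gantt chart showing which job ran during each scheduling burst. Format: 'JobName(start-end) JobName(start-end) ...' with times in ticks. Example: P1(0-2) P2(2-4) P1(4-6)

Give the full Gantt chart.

Answer: P1(0-2) P2(2-4) P3(4-6) P4(6-8) P5(8-10) P2(10-12) P4(12-14) P5(14-16) P2(16-18) P4(18-20) P5(20-22) P2(22-24) P4(24-26) P5(26-28) P2(28-29) P4(29-30) P5(30-32) P5(32-33) P1(33-39) P3(39-42) P3(42-44) P3(44-47) P3(47-49) P3(49-52) P1(52-56)

Derivation:
t=0-2: P1@Q0 runs 2, rem=10, quantum used, demote→Q1. Q0=[P2,P3,P4,P5] Q1=[P1] Q2=[]
t=2-4: P2@Q0 runs 2, rem=7, I/O yield, promote→Q0. Q0=[P3,P4,P5,P2] Q1=[P1] Q2=[]
t=4-6: P3@Q0 runs 2, rem=13, quantum used, demote→Q1. Q0=[P4,P5,P2] Q1=[P1,P3] Q2=[]
t=6-8: P4@Q0 runs 2, rem=7, I/O yield, promote→Q0. Q0=[P5,P2,P4] Q1=[P1,P3] Q2=[]
t=8-10: P5@Q0 runs 2, rem=9, I/O yield, promote→Q0. Q0=[P2,P4,P5] Q1=[P1,P3] Q2=[]
t=10-12: P2@Q0 runs 2, rem=5, I/O yield, promote→Q0. Q0=[P4,P5,P2] Q1=[P1,P3] Q2=[]
t=12-14: P4@Q0 runs 2, rem=5, I/O yield, promote→Q0. Q0=[P5,P2,P4] Q1=[P1,P3] Q2=[]
t=14-16: P5@Q0 runs 2, rem=7, I/O yield, promote→Q0. Q0=[P2,P4,P5] Q1=[P1,P3] Q2=[]
t=16-18: P2@Q0 runs 2, rem=3, I/O yield, promote→Q0. Q0=[P4,P5,P2] Q1=[P1,P3] Q2=[]
t=18-20: P4@Q0 runs 2, rem=3, I/O yield, promote→Q0. Q0=[P5,P2,P4] Q1=[P1,P3] Q2=[]
t=20-22: P5@Q0 runs 2, rem=5, I/O yield, promote→Q0. Q0=[P2,P4,P5] Q1=[P1,P3] Q2=[]
t=22-24: P2@Q0 runs 2, rem=1, I/O yield, promote→Q0. Q0=[P4,P5,P2] Q1=[P1,P3] Q2=[]
t=24-26: P4@Q0 runs 2, rem=1, I/O yield, promote→Q0. Q0=[P5,P2,P4] Q1=[P1,P3] Q2=[]
t=26-28: P5@Q0 runs 2, rem=3, I/O yield, promote→Q0. Q0=[P2,P4,P5] Q1=[P1,P3] Q2=[]
t=28-29: P2@Q0 runs 1, rem=0, completes. Q0=[P4,P5] Q1=[P1,P3] Q2=[]
t=29-30: P4@Q0 runs 1, rem=0, completes. Q0=[P5] Q1=[P1,P3] Q2=[]
t=30-32: P5@Q0 runs 2, rem=1, I/O yield, promote→Q0. Q0=[P5] Q1=[P1,P3] Q2=[]
t=32-33: P5@Q0 runs 1, rem=0, completes. Q0=[] Q1=[P1,P3] Q2=[]
t=33-39: P1@Q1 runs 6, rem=4, quantum used, demote→Q2. Q0=[] Q1=[P3] Q2=[P1]
t=39-42: P3@Q1 runs 3, rem=10, I/O yield, promote→Q0. Q0=[P3] Q1=[] Q2=[P1]
t=42-44: P3@Q0 runs 2, rem=8, quantum used, demote→Q1. Q0=[] Q1=[P3] Q2=[P1]
t=44-47: P3@Q1 runs 3, rem=5, I/O yield, promote→Q0. Q0=[P3] Q1=[] Q2=[P1]
t=47-49: P3@Q0 runs 2, rem=3, quantum used, demote→Q1. Q0=[] Q1=[P3] Q2=[P1]
t=49-52: P3@Q1 runs 3, rem=0, completes. Q0=[] Q1=[] Q2=[P1]
t=52-56: P1@Q2 runs 4, rem=0, completes. Q0=[] Q1=[] Q2=[]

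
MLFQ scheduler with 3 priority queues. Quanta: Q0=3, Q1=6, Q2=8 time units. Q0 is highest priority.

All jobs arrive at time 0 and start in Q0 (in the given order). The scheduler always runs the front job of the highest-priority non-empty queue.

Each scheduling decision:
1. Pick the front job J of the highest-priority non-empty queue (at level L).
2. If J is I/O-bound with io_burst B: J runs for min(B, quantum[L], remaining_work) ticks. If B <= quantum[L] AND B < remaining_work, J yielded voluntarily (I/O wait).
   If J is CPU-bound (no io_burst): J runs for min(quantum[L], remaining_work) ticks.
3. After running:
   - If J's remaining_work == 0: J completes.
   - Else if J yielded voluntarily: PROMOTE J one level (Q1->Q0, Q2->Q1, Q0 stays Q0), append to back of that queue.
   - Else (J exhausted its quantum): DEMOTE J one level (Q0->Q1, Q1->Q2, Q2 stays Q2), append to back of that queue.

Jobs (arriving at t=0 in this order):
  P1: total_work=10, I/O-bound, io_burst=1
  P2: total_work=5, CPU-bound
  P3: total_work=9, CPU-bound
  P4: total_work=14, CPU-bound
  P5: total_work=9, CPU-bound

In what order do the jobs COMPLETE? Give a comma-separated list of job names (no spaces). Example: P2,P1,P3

t=0-1: P1@Q0 runs 1, rem=9, I/O yield, promote→Q0. Q0=[P2,P3,P4,P5,P1] Q1=[] Q2=[]
t=1-4: P2@Q0 runs 3, rem=2, quantum used, demote→Q1. Q0=[P3,P4,P5,P1] Q1=[P2] Q2=[]
t=4-7: P3@Q0 runs 3, rem=6, quantum used, demote→Q1. Q0=[P4,P5,P1] Q1=[P2,P3] Q2=[]
t=7-10: P4@Q0 runs 3, rem=11, quantum used, demote→Q1. Q0=[P5,P1] Q1=[P2,P3,P4] Q2=[]
t=10-13: P5@Q0 runs 3, rem=6, quantum used, demote→Q1. Q0=[P1] Q1=[P2,P3,P4,P5] Q2=[]
t=13-14: P1@Q0 runs 1, rem=8, I/O yield, promote→Q0. Q0=[P1] Q1=[P2,P3,P4,P5] Q2=[]
t=14-15: P1@Q0 runs 1, rem=7, I/O yield, promote→Q0. Q0=[P1] Q1=[P2,P3,P4,P5] Q2=[]
t=15-16: P1@Q0 runs 1, rem=6, I/O yield, promote→Q0. Q0=[P1] Q1=[P2,P3,P4,P5] Q2=[]
t=16-17: P1@Q0 runs 1, rem=5, I/O yield, promote→Q0. Q0=[P1] Q1=[P2,P3,P4,P5] Q2=[]
t=17-18: P1@Q0 runs 1, rem=4, I/O yield, promote→Q0. Q0=[P1] Q1=[P2,P3,P4,P5] Q2=[]
t=18-19: P1@Q0 runs 1, rem=3, I/O yield, promote→Q0. Q0=[P1] Q1=[P2,P3,P4,P5] Q2=[]
t=19-20: P1@Q0 runs 1, rem=2, I/O yield, promote→Q0. Q0=[P1] Q1=[P2,P3,P4,P5] Q2=[]
t=20-21: P1@Q0 runs 1, rem=1, I/O yield, promote→Q0. Q0=[P1] Q1=[P2,P3,P4,P5] Q2=[]
t=21-22: P1@Q0 runs 1, rem=0, completes. Q0=[] Q1=[P2,P3,P4,P5] Q2=[]
t=22-24: P2@Q1 runs 2, rem=0, completes. Q0=[] Q1=[P3,P4,P5] Q2=[]
t=24-30: P3@Q1 runs 6, rem=0, completes. Q0=[] Q1=[P4,P5] Q2=[]
t=30-36: P4@Q1 runs 6, rem=5, quantum used, demote→Q2. Q0=[] Q1=[P5] Q2=[P4]
t=36-42: P5@Q1 runs 6, rem=0, completes. Q0=[] Q1=[] Q2=[P4]
t=42-47: P4@Q2 runs 5, rem=0, completes. Q0=[] Q1=[] Q2=[]

Answer: P1,P2,P3,P5,P4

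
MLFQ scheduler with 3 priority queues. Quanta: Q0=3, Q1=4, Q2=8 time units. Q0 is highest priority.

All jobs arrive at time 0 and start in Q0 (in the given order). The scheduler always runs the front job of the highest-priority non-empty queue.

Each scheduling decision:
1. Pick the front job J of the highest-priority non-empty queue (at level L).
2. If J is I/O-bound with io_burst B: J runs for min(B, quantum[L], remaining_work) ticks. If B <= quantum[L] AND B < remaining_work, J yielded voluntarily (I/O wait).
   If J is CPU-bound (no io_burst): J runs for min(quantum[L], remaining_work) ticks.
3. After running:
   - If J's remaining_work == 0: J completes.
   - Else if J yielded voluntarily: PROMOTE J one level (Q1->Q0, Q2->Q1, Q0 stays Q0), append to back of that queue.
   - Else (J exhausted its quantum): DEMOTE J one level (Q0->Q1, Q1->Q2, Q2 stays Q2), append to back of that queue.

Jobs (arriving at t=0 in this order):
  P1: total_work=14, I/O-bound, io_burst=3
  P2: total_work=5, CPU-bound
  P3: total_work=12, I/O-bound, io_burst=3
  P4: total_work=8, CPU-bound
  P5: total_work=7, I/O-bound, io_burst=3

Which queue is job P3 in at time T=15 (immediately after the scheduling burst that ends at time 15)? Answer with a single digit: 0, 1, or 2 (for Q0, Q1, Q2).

t=0-3: P1@Q0 runs 3, rem=11, I/O yield, promote→Q0. Q0=[P2,P3,P4,P5,P1] Q1=[] Q2=[]
t=3-6: P2@Q0 runs 3, rem=2, quantum used, demote→Q1. Q0=[P3,P4,P5,P1] Q1=[P2] Q2=[]
t=6-9: P3@Q0 runs 3, rem=9, I/O yield, promote→Q0. Q0=[P4,P5,P1,P3] Q1=[P2] Q2=[]
t=9-12: P4@Q0 runs 3, rem=5, quantum used, demote→Q1. Q0=[P5,P1,P3] Q1=[P2,P4] Q2=[]
t=12-15: P5@Q0 runs 3, rem=4, I/O yield, promote→Q0. Q0=[P1,P3,P5] Q1=[P2,P4] Q2=[]
t=15-18: P1@Q0 runs 3, rem=8, I/O yield, promote→Q0. Q0=[P3,P5,P1] Q1=[P2,P4] Q2=[]
t=18-21: P3@Q0 runs 3, rem=6, I/O yield, promote→Q0. Q0=[P5,P1,P3] Q1=[P2,P4] Q2=[]
t=21-24: P5@Q0 runs 3, rem=1, I/O yield, promote→Q0. Q0=[P1,P3,P5] Q1=[P2,P4] Q2=[]
t=24-27: P1@Q0 runs 3, rem=5, I/O yield, promote→Q0. Q0=[P3,P5,P1] Q1=[P2,P4] Q2=[]
t=27-30: P3@Q0 runs 3, rem=3, I/O yield, promote→Q0. Q0=[P5,P1,P3] Q1=[P2,P4] Q2=[]
t=30-31: P5@Q0 runs 1, rem=0, completes. Q0=[P1,P3] Q1=[P2,P4] Q2=[]
t=31-34: P1@Q0 runs 3, rem=2, I/O yield, promote→Q0. Q0=[P3,P1] Q1=[P2,P4] Q2=[]
t=34-37: P3@Q0 runs 3, rem=0, completes. Q0=[P1] Q1=[P2,P4] Q2=[]
t=37-39: P1@Q0 runs 2, rem=0, completes. Q0=[] Q1=[P2,P4] Q2=[]
t=39-41: P2@Q1 runs 2, rem=0, completes. Q0=[] Q1=[P4] Q2=[]
t=41-45: P4@Q1 runs 4, rem=1, quantum used, demote→Q2. Q0=[] Q1=[] Q2=[P4]
t=45-46: P4@Q2 runs 1, rem=0, completes. Q0=[] Q1=[] Q2=[]

Answer: 0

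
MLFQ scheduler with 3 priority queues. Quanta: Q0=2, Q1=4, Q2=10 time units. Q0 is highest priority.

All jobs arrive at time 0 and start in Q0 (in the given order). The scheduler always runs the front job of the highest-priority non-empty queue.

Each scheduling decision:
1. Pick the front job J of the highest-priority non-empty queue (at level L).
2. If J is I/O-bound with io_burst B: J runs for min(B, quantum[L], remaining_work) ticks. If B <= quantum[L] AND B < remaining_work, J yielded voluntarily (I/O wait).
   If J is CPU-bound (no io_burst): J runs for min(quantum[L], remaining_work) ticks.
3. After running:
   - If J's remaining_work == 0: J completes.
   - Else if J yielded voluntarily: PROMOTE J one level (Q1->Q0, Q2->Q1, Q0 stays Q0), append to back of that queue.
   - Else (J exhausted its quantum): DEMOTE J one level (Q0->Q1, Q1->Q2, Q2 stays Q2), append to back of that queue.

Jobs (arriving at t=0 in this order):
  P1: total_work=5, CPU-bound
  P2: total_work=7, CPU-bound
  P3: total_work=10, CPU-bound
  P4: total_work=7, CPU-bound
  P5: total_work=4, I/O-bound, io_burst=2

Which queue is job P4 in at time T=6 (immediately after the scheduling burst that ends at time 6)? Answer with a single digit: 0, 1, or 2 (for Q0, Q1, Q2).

t=0-2: P1@Q0 runs 2, rem=3, quantum used, demote→Q1. Q0=[P2,P3,P4,P5] Q1=[P1] Q2=[]
t=2-4: P2@Q0 runs 2, rem=5, quantum used, demote→Q1. Q0=[P3,P4,P5] Q1=[P1,P2] Q2=[]
t=4-6: P3@Q0 runs 2, rem=8, quantum used, demote→Q1. Q0=[P4,P5] Q1=[P1,P2,P3] Q2=[]
t=6-8: P4@Q0 runs 2, rem=5, quantum used, demote→Q1. Q0=[P5] Q1=[P1,P2,P3,P4] Q2=[]
t=8-10: P5@Q0 runs 2, rem=2, I/O yield, promote→Q0. Q0=[P5] Q1=[P1,P2,P3,P4] Q2=[]
t=10-12: P5@Q0 runs 2, rem=0, completes. Q0=[] Q1=[P1,P2,P3,P4] Q2=[]
t=12-15: P1@Q1 runs 3, rem=0, completes. Q0=[] Q1=[P2,P3,P4] Q2=[]
t=15-19: P2@Q1 runs 4, rem=1, quantum used, demote→Q2. Q0=[] Q1=[P3,P4] Q2=[P2]
t=19-23: P3@Q1 runs 4, rem=4, quantum used, demote→Q2. Q0=[] Q1=[P4] Q2=[P2,P3]
t=23-27: P4@Q1 runs 4, rem=1, quantum used, demote→Q2. Q0=[] Q1=[] Q2=[P2,P3,P4]
t=27-28: P2@Q2 runs 1, rem=0, completes. Q0=[] Q1=[] Q2=[P3,P4]
t=28-32: P3@Q2 runs 4, rem=0, completes. Q0=[] Q1=[] Q2=[P4]
t=32-33: P4@Q2 runs 1, rem=0, completes. Q0=[] Q1=[] Q2=[]

Answer: 0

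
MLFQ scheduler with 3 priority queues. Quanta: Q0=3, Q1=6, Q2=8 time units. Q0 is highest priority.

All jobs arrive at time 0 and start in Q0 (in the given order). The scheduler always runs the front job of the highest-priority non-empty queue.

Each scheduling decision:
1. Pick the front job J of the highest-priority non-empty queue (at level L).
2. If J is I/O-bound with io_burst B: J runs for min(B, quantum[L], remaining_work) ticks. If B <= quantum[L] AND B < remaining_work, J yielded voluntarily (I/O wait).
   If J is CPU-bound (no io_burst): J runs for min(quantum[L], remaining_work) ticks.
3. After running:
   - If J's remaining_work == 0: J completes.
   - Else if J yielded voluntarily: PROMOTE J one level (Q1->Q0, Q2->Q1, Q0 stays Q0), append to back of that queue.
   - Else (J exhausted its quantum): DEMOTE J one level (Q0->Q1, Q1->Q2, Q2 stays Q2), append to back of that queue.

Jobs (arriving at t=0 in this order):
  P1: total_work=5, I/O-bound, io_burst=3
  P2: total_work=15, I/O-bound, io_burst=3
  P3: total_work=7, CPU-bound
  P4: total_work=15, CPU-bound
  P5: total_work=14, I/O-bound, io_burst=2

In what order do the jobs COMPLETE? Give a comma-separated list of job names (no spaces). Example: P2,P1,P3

t=0-3: P1@Q0 runs 3, rem=2, I/O yield, promote→Q0. Q0=[P2,P3,P4,P5,P1] Q1=[] Q2=[]
t=3-6: P2@Q0 runs 3, rem=12, I/O yield, promote→Q0. Q0=[P3,P4,P5,P1,P2] Q1=[] Q2=[]
t=6-9: P3@Q0 runs 3, rem=4, quantum used, demote→Q1. Q0=[P4,P5,P1,P2] Q1=[P3] Q2=[]
t=9-12: P4@Q0 runs 3, rem=12, quantum used, demote→Q1. Q0=[P5,P1,P2] Q1=[P3,P4] Q2=[]
t=12-14: P5@Q0 runs 2, rem=12, I/O yield, promote→Q0. Q0=[P1,P2,P5] Q1=[P3,P4] Q2=[]
t=14-16: P1@Q0 runs 2, rem=0, completes. Q0=[P2,P5] Q1=[P3,P4] Q2=[]
t=16-19: P2@Q0 runs 3, rem=9, I/O yield, promote→Q0. Q0=[P5,P2] Q1=[P3,P4] Q2=[]
t=19-21: P5@Q0 runs 2, rem=10, I/O yield, promote→Q0. Q0=[P2,P5] Q1=[P3,P4] Q2=[]
t=21-24: P2@Q0 runs 3, rem=6, I/O yield, promote→Q0. Q0=[P5,P2] Q1=[P3,P4] Q2=[]
t=24-26: P5@Q0 runs 2, rem=8, I/O yield, promote→Q0. Q0=[P2,P5] Q1=[P3,P4] Q2=[]
t=26-29: P2@Q0 runs 3, rem=3, I/O yield, promote→Q0. Q0=[P5,P2] Q1=[P3,P4] Q2=[]
t=29-31: P5@Q0 runs 2, rem=6, I/O yield, promote→Q0. Q0=[P2,P5] Q1=[P3,P4] Q2=[]
t=31-34: P2@Q0 runs 3, rem=0, completes. Q0=[P5] Q1=[P3,P4] Q2=[]
t=34-36: P5@Q0 runs 2, rem=4, I/O yield, promote→Q0. Q0=[P5] Q1=[P3,P4] Q2=[]
t=36-38: P5@Q0 runs 2, rem=2, I/O yield, promote→Q0. Q0=[P5] Q1=[P3,P4] Q2=[]
t=38-40: P5@Q0 runs 2, rem=0, completes. Q0=[] Q1=[P3,P4] Q2=[]
t=40-44: P3@Q1 runs 4, rem=0, completes. Q0=[] Q1=[P4] Q2=[]
t=44-50: P4@Q1 runs 6, rem=6, quantum used, demote→Q2. Q0=[] Q1=[] Q2=[P4]
t=50-56: P4@Q2 runs 6, rem=0, completes. Q0=[] Q1=[] Q2=[]

Answer: P1,P2,P5,P3,P4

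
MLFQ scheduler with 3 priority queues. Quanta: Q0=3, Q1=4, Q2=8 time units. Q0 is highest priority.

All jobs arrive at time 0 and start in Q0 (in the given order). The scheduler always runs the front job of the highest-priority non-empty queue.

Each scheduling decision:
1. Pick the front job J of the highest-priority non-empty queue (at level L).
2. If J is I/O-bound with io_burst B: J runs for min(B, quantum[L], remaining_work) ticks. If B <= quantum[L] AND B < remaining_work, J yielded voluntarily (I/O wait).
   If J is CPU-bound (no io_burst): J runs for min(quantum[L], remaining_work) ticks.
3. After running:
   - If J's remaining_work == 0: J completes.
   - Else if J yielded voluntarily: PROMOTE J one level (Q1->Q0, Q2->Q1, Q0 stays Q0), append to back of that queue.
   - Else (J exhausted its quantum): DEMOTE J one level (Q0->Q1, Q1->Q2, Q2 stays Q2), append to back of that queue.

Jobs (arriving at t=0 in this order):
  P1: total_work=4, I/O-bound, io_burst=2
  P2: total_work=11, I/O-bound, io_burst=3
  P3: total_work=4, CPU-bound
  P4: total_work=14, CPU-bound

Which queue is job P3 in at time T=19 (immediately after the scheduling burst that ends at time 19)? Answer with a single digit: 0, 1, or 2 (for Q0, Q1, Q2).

Answer: 1

Derivation:
t=0-2: P1@Q0 runs 2, rem=2, I/O yield, promote→Q0. Q0=[P2,P3,P4,P1] Q1=[] Q2=[]
t=2-5: P2@Q0 runs 3, rem=8, I/O yield, promote→Q0. Q0=[P3,P4,P1,P2] Q1=[] Q2=[]
t=5-8: P3@Q0 runs 3, rem=1, quantum used, demote→Q1. Q0=[P4,P1,P2] Q1=[P3] Q2=[]
t=8-11: P4@Q0 runs 3, rem=11, quantum used, demote→Q1. Q0=[P1,P2] Q1=[P3,P4] Q2=[]
t=11-13: P1@Q0 runs 2, rem=0, completes. Q0=[P2] Q1=[P3,P4] Q2=[]
t=13-16: P2@Q0 runs 3, rem=5, I/O yield, promote→Q0. Q0=[P2] Q1=[P3,P4] Q2=[]
t=16-19: P2@Q0 runs 3, rem=2, I/O yield, promote→Q0. Q0=[P2] Q1=[P3,P4] Q2=[]
t=19-21: P2@Q0 runs 2, rem=0, completes. Q0=[] Q1=[P3,P4] Q2=[]
t=21-22: P3@Q1 runs 1, rem=0, completes. Q0=[] Q1=[P4] Q2=[]
t=22-26: P4@Q1 runs 4, rem=7, quantum used, demote→Q2. Q0=[] Q1=[] Q2=[P4]
t=26-33: P4@Q2 runs 7, rem=0, completes. Q0=[] Q1=[] Q2=[]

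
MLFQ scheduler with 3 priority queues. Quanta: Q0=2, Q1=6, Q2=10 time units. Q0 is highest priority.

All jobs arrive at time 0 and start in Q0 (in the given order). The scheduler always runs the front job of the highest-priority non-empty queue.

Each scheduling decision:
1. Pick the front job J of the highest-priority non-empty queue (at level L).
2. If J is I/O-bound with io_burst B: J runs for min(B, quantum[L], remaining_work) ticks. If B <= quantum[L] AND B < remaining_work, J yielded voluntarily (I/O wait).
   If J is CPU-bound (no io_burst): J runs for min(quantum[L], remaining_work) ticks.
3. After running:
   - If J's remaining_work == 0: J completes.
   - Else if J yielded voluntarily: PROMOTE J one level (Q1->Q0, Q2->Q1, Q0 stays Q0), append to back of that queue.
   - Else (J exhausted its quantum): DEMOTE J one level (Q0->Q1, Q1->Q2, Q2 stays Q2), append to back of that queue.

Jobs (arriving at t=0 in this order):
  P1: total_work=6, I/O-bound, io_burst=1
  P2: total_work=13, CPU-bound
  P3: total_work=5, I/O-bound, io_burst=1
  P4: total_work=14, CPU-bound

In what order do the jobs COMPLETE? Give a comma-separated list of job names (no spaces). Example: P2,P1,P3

Answer: P3,P1,P2,P4

Derivation:
t=0-1: P1@Q0 runs 1, rem=5, I/O yield, promote→Q0. Q0=[P2,P3,P4,P1] Q1=[] Q2=[]
t=1-3: P2@Q0 runs 2, rem=11, quantum used, demote→Q1. Q0=[P3,P4,P1] Q1=[P2] Q2=[]
t=3-4: P3@Q0 runs 1, rem=4, I/O yield, promote→Q0. Q0=[P4,P1,P3] Q1=[P2] Q2=[]
t=4-6: P4@Q0 runs 2, rem=12, quantum used, demote→Q1. Q0=[P1,P3] Q1=[P2,P4] Q2=[]
t=6-7: P1@Q0 runs 1, rem=4, I/O yield, promote→Q0. Q0=[P3,P1] Q1=[P2,P4] Q2=[]
t=7-8: P3@Q0 runs 1, rem=3, I/O yield, promote→Q0. Q0=[P1,P3] Q1=[P2,P4] Q2=[]
t=8-9: P1@Q0 runs 1, rem=3, I/O yield, promote→Q0. Q0=[P3,P1] Q1=[P2,P4] Q2=[]
t=9-10: P3@Q0 runs 1, rem=2, I/O yield, promote→Q0. Q0=[P1,P3] Q1=[P2,P4] Q2=[]
t=10-11: P1@Q0 runs 1, rem=2, I/O yield, promote→Q0. Q0=[P3,P1] Q1=[P2,P4] Q2=[]
t=11-12: P3@Q0 runs 1, rem=1, I/O yield, promote→Q0. Q0=[P1,P3] Q1=[P2,P4] Q2=[]
t=12-13: P1@Q0 runs 1, rem=1, I/O yield, promote→Q0. Q0=[P3,P1] Q1=[P2,P4] Q2=[]
t=13-14: P3@Q0 runs 1, rem=0, completes. Q0=[P1] Q1=[P2,P4] Q2=[]
t=14-15: P1@Q0 runs 1, rem=0, completes. Q0=[] Q1=[P2,P4] Q2=[]
t=15-21: P2@Q1 runs 6, rem=5, quantum used, demote→Q2. Q0=[] Q1=[P4] Q2=[P2]
t=21-27: P4@Q1 runs 6, rem=6, quantum used, demote→Q2. Q0=[] Q1=[] Q2=[P2,P4]
t=27-32: P2@Q2 runs 5, rem=0, completes. Q0=[] Q1=[] Q2=[P4]
t=32-38: P4@Q2 runs 6, rem=0, completes. Q0=[] Q1=[] Q2=[]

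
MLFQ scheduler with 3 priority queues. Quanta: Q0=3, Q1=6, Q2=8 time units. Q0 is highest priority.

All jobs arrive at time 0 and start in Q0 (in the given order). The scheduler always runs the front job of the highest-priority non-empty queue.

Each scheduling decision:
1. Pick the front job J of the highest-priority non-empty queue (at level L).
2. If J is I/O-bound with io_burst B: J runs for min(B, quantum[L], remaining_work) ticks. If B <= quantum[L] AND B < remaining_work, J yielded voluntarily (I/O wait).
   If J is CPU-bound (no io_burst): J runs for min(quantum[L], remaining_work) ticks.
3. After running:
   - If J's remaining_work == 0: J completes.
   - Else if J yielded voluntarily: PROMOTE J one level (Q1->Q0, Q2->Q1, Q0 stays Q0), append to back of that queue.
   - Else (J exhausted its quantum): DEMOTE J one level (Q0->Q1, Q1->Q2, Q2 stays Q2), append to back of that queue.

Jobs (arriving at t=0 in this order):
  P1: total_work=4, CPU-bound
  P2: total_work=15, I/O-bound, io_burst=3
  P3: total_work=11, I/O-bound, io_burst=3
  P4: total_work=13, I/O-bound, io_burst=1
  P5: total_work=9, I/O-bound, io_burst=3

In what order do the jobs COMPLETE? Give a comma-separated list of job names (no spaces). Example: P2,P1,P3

t=0-3: P1@Q0 runs 3, rem=1, quantum used, demote→Q1. Q0=[P2,P3,P4,P5] Q1=[P1] Q2=[]
t=3-6: P2@Q0 runs 3, rem=12, I/O yield, promote→Q0. Q0=[P3,P4,P5,P2] Q1=[P1] Q2=[]
t=6-9: P3@Q0 runs 3, rem=8, I/O yield, promote→Q0. Q0=[P4,P5,P2,P3] Q1=[P1] Q2=[]
t=9-10: P4@Q0 runs 1, rem=12, I/O yield, promote→Q0. Q0=[P5,P2,P3,P4] Q1=[P1] Q2=[]
t=10-13: P5@Q0 runs 3, rem=6, I/O yield, promote→Q0. Q0=[P2,P3,P4,P5] Q1=[P1] Q2=[]
t=13-16: P2@Q0 runs 3, rem=9, I/O yield, promote→Q0. Q0=[P3,P4,P5,P2] Q1=[P1] Q2=[]
t=16-19: P3@Q0 runs 3, rem=5, I/O yield, promote→Q0. Q0=[P4,P5,P2,P3] Q1=[P1] Q2=[]
t=19-20: P4@Q0 runs 1, rem=11, I/O yield, promote→Q0. Q0=[P5,P2,P3,P4] Q1=[P1] Q2=[]
t=20-23: P5@Q0 runs 3, rem=3, I/O yield, promote→Q0. Q0=[P2,P3,P4,P5] Q1=[P1] Q2=[]
t=23-26: P2@Q0 runs 3, rem=6, I/O yield, promote→Q0. Q0=[P3,P4,P5,P2] Q1=[P1] Q2=[]
t=26-29: P3@Q0 runs 3, rem=2, I/O yield, promote→Q0. Q0=[P4,P5,P2,P3] Q1=[P1] Q2=[]
t=29-30: P4@Q0 runs 1, rem=10, I/O yield, promote→Q0. Q0=[P5,P2,P3,P4] Q1=[P1] Q2=[]
t=30-33: P5@Q0 runs 3, rem=0, completes. Q0=[P2,P3,P4] Q1=[P1] Q2=[]
t=33-36: P2@Q0 runs 3, rem=3, I/O yield, promote→Q0. Q0=[P3,P4,P2] Q1=[P1] Q2=[]
t=36-38: P3@Q0 runs 2, rem=0, completes. Q0=[P4,P2] Q1=[P1] Q2=[]
t=38-39: P4@Q0 runs 1, rem=9, I/O yield, promote→Q0. Q0=[P2,P4] Q1=[P1] Q2=[]
t=39-42: P2@Q0 runs 3, rem=0, completes. Q0=[P4] Q1=[P1] Q2=[]
t=42-43: P4@Q0 runs 1, rem=8, I/O yield, promote→Q0. Q0=[P4] Q1=[P1] Q2=[]
t=43-44: P4@Q0 runs 1, rem=7, I/O yield, promote→Q0. Q0=[P4] Q1=[P1] Q2=[]
t=44-45: P4@Q0 runs 1, rem=6, I/O yield, promote→Q0. Q0=[P4] Q1=[P1] Q2=[]
t=45-46: P4@Q0 runs 1, rem=5, I/O yield, promote→Q0. Q0=[P4] Q1=[P1] Q2=[]
t=46-47: P4@Q0 runs 1, rem=4, I/O yield, promote→Q0. Q0=[P4] Q1=[P1] Q2=[]
t=47-48: P4@Q0 runs 1, rem=3, I/O yield, promote→Q0. Q0=[P4] Q1=[P1] Q2=[]
t=48-49: P4@Q0 runs 1, rem=2, I/O yield, promote→Q0. Q0=[P4] Q1=[P1] Q2=[]
t=49-50: P4@Q0 runs 1, rem=1, I/O yield, promote→Q0. Q0=[P4] Q1=[P1] Q2=[]
t=50-51: P4@Q0 runs 1, rem=0, completes. Q0=[] Q1=[P1] Q2=[]
t=51-52: P1@Q1 runs 1, rem=0, completes. Q0=[] Q1=[] Q2=[]

Answer: P5,P3,P2,P4,P1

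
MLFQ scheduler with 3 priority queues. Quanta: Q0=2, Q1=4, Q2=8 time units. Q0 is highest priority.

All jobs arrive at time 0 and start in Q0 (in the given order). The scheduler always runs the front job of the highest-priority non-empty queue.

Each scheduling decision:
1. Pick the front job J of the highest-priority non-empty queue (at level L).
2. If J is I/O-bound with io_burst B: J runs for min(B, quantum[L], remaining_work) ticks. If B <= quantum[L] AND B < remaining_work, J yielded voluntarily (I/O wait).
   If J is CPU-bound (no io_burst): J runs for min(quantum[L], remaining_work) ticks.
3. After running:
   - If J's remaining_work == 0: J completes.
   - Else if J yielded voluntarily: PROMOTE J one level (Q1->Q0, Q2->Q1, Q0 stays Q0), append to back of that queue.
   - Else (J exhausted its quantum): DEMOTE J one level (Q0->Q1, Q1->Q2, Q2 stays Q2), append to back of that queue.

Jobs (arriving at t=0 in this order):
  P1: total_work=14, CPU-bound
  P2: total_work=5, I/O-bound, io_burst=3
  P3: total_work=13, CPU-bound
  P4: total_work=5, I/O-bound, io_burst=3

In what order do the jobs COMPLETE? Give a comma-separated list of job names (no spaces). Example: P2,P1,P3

Answer: P2,P4,P1,P3

Derivation:
t=0-2: P1@Q0 runs 2, rem=12, quantum used, demote→Q1. Q0=[P2,P3,P4] Q1=[P1] Q2=[]
t=2-4: P2@Q0 runs 2, rem=3, quantum used, demote→Q1. Q0=[P3,P4] Q1=[P1,P2] Q2=[]
t=4-6: P3@Q0 runs 2, rem=11, quantum used, demote→Q1. Q0=[P4] Q1=[P1,P2,P3] Q2=[]
t=6-8: P4@Q0 runs 2, rem=3, quantum used, demote→Q1. Q0=[] Q1=[P1,P2,P3,P4] Q2=[]
t=8-12: P1@Q1 runs 4, rem=8, quantum used, demote→Q2. Q0=[] Q1=[P2,P3,P4] Q2=[P1]
t=12-15: P2@Q1 runs 3, rem=0, completes. Q0=[] Q1=[P3,P4] Q2=[P1]
t=15-19: P3@Q1 runs 4, rem=7, quantum used, demote→Q2. Q0=[] Q1=[P4] Q2=[P1,P3]
t=19-22: P4@Q1 runs 3, rem=0, completes. Q0=[] Q1=[] Q2=[P1,P3]
t=22-30: P1@Q2 runs 8, rem=0, completes. Q0=[] Q1=[] Q2=[P3]
t=30-37: P3@Q2 runs 7, rem=0, completes. Q0=[] Q1=[] Q2=[]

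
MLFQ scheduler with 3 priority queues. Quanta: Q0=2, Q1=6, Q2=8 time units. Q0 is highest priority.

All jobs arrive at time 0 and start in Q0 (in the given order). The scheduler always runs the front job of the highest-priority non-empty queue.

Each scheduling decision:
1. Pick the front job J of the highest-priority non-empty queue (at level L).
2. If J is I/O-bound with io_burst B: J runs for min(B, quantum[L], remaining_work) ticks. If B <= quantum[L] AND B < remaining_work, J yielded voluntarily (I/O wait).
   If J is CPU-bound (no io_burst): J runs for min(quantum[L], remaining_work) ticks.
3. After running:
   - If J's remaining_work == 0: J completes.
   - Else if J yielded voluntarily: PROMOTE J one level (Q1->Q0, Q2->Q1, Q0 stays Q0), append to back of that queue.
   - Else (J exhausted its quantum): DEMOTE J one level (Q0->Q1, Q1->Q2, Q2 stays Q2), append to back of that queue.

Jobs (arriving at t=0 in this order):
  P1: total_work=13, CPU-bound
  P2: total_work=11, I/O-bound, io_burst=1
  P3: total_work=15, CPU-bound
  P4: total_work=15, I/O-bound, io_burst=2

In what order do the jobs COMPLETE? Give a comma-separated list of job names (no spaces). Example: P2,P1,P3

Answer: P4,P2,P1,P3

Derivation:
t=0-2: P1@Q0 runs 2, rem=11, quantum used, demote→Q1. Q0=[P2,P3,P4] Q1=[P1] Q2=[]
t=2-3: P2@Q0 runs 1, rem=10, I/O yield, promote→Q0. Q0=[P3,P4,P2] Q1=[P1] Q2=[]
t=3-5: P3@Q0 runs 2, rem=13, quantum used, demote→Q1. Q0=[P4,P2] Q1=[P1,P3] Q2=[]
t=5-7: P4@Q0 runs 2, rem=13, I/O yield, promote→Q0. Q0=[P2,P4] Q1=[P1,P3] Q2=[]
t=7-8: P2@Q0 runs 1, rem=9, I/O yield, promote→Q0. Q0=[P4,P2] Q1=[P1,P3] Q2=[]
t=8-10: P4@Q0 runs 2, rem=11, I/O yield, promote→Q0. Q0=[P2,P4] Q1=[P1,P3] Q2=[]
t=10-11: P2@Q0 runs 1, rem=8, I/O yield, promote→Q0. Q0=[P4,P2] Q1=[P1,P3] Q2=[]
t=11-13: P4@Q0 runs 2, rem=9, I/O yield, promote→Q0. Q0=[P2,P4] Q1=[P1,P3] Q2=[]
t=13-14: P2@Q0 runs 1, rem=7, I/O yield, promote→Q0. Q0=[P4,P2] Q1=[P1,P3] Q2=[]
t=14-16: P4@Q0 runs 2, rem=7, I/O yield, promote→Q0. Q0=[P2,P4] Q1=[P1,P3] Q2=[]
t=16-17: P2@Q0 runs 1, rem=6, I/O yield, promote→Q0. Q0=[P4,P2] Q1=[P1,P3] Q2=[]
t=17-19: P4@Q0 runs 2, rem=5, I/O yield, promote→Q0. Q0=[P2,P4] Q1=[P1,P3] Q2=[]
t=19-20: P2@Q0 runs 1, rem=5, I/O yield, promote→Q0. Q0=[P4,P2] Q1=[P1,P3] Q2=[]
t=20-22: P4@Q0 runs 2, rem=3, I/O yield, promote→Q0. Q0=[P2,P4] Q1=[P1,P3] Q2=[]
t=22-23: P2@Q0 runs 1, rem=4, I/O yield, promote→Q0. Q0=[P4,P2] Q1=[P1,P3] Q2=[]
t=23-25: P4@Q0 runs 2, rem=1, I/O yield, promote→Q0. Q0=[P2,P4] Q1=[P1,P3] Q2=[]
t=25-26: P2@Q0 runs 1, rem=3, I/O yield, promote→Q0. Q0=[P4,P2] Q1=[P1,P3] Q2=[]
t=26-27: P4@Q0 runs 1, rem=0, completes. Q0=[P2] Q1=[P1,P3] Q2=[]
t=27-28: P2@Q0 runs 1, rem=2, I/O yield, promote→Q0. Q0=[P2] Q1=[P1,P3] Q2=[]
t=28-29: P2@Q0 runs 1, rem=1, I/O yield, promote→Q0. Q0=[P2] Q1=[P1,P3] Q2=[]
t=29-30: P2@Q0 runs 1, rem=0, completes. Q0=[] Q1=[P1,P3] Q2=[]
t=30-36: P1@Q1 runs 6, rem=5, quantum used, demote→Q2. Q0=[] Q1=[P3] Q2=[P1]
t=36-42: P3@Q1 runs 6, rem=7, quantum used, demote→Q2. Q0=[] Q1=[] Q2=[P1,P3]
t=42-47: P1@Q2 runs 5, rem=0, completes. Q0=[] Q1=[] Q2=[P3]
t=47-54: P3@Q2 runs 7, rem=0, completes. Q0=[] Q1=[] Q2=[]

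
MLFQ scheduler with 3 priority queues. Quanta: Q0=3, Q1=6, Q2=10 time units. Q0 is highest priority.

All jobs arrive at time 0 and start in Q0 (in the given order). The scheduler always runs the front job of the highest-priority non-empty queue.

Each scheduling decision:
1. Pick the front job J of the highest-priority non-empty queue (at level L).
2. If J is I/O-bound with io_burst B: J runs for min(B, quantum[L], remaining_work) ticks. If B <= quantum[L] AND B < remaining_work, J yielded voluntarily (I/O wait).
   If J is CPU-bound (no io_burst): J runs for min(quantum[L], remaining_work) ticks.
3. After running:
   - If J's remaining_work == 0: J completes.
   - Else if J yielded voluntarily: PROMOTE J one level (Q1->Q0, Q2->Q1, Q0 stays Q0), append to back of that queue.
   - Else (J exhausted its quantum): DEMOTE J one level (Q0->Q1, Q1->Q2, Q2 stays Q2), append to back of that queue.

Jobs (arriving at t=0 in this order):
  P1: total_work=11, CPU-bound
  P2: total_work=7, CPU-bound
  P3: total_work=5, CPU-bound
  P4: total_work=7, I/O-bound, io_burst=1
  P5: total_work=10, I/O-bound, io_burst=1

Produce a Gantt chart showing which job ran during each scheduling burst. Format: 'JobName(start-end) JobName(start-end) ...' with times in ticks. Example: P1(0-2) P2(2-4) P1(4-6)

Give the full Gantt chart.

t=0-3: P1@Q0 runs 3, rem=8, quantum used, demote→Q1. Q0=[P2,P3,P4,P5] Q1=[P1] Q2=[]
t=3-6: P2@Q0 runs 3, rem=4, quantum used, demote→Q1. Q0=[P3,P4,P5] Q1=[P1,P2] Q2=[]
t=6-9: P3@Q0 runs 3, rem=2, quantum used, demote→Q1. Q0=[P4,P5] Q1=[P1,P2,P3] Q2=[]
t=9-10: P4@Q0 runs 1, rem=6, I/O yield, promote→Q0. Q0=[P5,P4] Q1=[P1,P2,P3] Q2=[]
t=10-11: P5@Q0 runs 1, rem=9, I/O yield, promote→Q0. Q0=[P4,P5] Q1=[P1,P2,P3] Q2=[]
t=11-12: P4@Q0 runs 1, rem=5, I/O yield, promote→Q0. Q0=[P5,P4] Q1=[P1,P2,P3] Q2=[]
t=12-13: P5@Q0 runs 1, rem=8, I/O yield, promote→Q0. Q0=[P4,P5] Q1=[P1,P2,P3] Q2=[]
t=13-14: P4@Q0 runs 1, rem=4, I/O yield, promote→Q0. Q0=[P5,P4] Q1=[P1,P2,P3] Q2=[]
t=14-15: P5@Q0 runs 1, rem=7, I/O yield, promote→Q0. Q0=[P4,P5] Q1=[P1,P2,P3] Q2=[]
t=15-16: P4@Q0 runs 1, rem=3, I/O yield, promote→Q0. Q0=[P5,P4] Q1=[P1,P2,P3] Q2=[]
t=16-17: P5@Q0 runs 1, rem=6, I/O yield, promote→Q0. Q0=[P4,P5] Q1=[P1,P2,P3] Q2=[]
t=17-18: P4@Q0 runs 1, rem=2, I/O yield, promote→Q0. Q0=[P5,P4] Q1=[P1,P2,P3] Q2=[]
t=18-19: P5@Q0 runs 1, rem=5, I/O yield, promote→Q0. Q0=[P4,P5] Q1=[P1,P2,P3] Q2=[]
t=19-20: P4@Q0 runs 1, rem=1, I/O yield, promote→Q0. Q0=[P5,P4] Q1=[P1,P2,P3] Q2=[]
t=20-21: P5@Q0 runs 1, rem=4, I/O yield, promote→Q0. Q0=[P4,P5] Q1=[P1,P2,P3] Q2=[]
t=21-22: P4@Q0 runs 1, rem=0, completes. Q0=[P5] Q1=[P1,P2,P3] Q2=[]
t=22-23: P5@Q0 runs 1, rem=3, I/O yield, promote→Q0. Q0=[P5] Q1=[P1,P2,P3] Q2=[]
t=23-24: P5@Q0 runs 1, rem=2, I/O yield, promote→Q0. Q0=[P5] Q1=[P1,P2,P3] Q2=[]
t=24-25: P5@Q0 runs 1, rem=1, I/O yield, promote→Q0. Q0=[P5] Q1=[P1,P2,P3] Q2=[]
t=25-26: P5@Q0 runs 1, rem=0, completes. Q0=[] Q1=[P1,P2,P3] Q2=[]
t=26-32: P1@Q1 runs 6, rem=2, quantum used, demote→Q2. Q0=[] Q1=[P2,P3] Q2=[P1]
t=32-36: P2@Q1 runs 4, rem=0, completes. Q0=[] Q1=[P3] Q2=[P1]
t=36-38: P3@Q1 runs 2, rem=0, completes. Q0=[] Q1=[] Q2=[P1]
t=38-40: P1@Q2 runs 2, rem=0, completes. Q0=[] Q1=[] Q2=[]

Answer: P1(0-3) P2(3-6) P3(6-9) P4(9-10) P5(10-11) P4(11-12) P5(12-13) P4(13-14) P5(14-15) P4(15-16) P5(16-17) P4(17-18) P5(18-19) P4(19-20) P5(20-21) P4(21-22) P5(22-23) P5(23-24) P5(24-25) P5(25-26) P1(26-32) P2(32-36) P3(36-38) P1(38-40)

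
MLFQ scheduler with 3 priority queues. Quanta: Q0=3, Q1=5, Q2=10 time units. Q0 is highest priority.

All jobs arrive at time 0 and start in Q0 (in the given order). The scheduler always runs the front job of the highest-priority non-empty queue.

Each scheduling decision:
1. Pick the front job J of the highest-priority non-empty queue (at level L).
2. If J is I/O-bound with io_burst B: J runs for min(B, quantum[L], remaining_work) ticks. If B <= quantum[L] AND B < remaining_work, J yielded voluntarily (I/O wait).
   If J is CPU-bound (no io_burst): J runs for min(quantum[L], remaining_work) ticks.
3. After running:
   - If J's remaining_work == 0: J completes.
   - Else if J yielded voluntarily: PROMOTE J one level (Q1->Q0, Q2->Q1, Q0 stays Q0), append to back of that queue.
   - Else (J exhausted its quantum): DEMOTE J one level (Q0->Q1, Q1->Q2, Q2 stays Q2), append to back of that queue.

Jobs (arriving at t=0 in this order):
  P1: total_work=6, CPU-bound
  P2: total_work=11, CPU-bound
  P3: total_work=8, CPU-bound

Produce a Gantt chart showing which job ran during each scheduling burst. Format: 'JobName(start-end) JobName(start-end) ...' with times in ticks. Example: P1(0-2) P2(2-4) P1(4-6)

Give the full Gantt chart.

t=0-3: P1@Q0 runs 3, rem=3, quantum used, demote→Q1. Q0=[P2,P3] Q1=[P1] Q2=[]
t=3-6: P2@Q0 runs 3, rem=8, quantum used, demote→Q1. Q0=[P3] Q1=[P1,P2] Q2=[]
t=6-9: P3@Q0 runs 3, rem=5, quantum used, demote→Q1. Q0=[] Q1=[P1,P2,P3] Q2=[]
t=9-12: P1@Q1 runs 3, rem=0, completes. Q0=[] Q1=[P2,P3] Q2=[]
t=12-17: P2@Q1 runs 5, rem=3, quantum used, demote→Q2. Q0=[] Q1=[P3] Q2=[P2]
t=17-22: P3@Q1 runs 5, rem=0, completes. Q0=[] Q1=[] Q2=[P2]
t=22-25: P2@Q2 runs 3, rem=0, completes. Q0=[] Q1=[] Q2=[]

Answer: P1(0-3) P2(3-6) P3(6-9) P1(9-12) P2(12-17) P3(17-22) P2(22-25)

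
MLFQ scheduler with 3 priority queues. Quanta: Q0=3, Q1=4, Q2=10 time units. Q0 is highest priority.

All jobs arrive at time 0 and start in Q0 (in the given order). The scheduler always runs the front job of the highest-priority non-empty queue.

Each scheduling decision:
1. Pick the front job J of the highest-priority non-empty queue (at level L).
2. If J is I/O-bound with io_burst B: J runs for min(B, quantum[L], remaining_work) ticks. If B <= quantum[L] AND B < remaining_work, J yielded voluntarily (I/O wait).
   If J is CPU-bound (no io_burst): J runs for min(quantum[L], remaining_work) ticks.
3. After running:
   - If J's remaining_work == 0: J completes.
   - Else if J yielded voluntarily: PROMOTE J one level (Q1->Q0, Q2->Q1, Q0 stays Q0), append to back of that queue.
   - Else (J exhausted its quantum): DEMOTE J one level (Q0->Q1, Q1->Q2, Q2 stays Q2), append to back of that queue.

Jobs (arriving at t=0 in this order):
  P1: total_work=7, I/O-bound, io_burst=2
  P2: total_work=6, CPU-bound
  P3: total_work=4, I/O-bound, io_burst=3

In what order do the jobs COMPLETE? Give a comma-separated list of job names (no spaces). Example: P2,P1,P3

Answer: P3,P1,P2

Derivation:
t=0-2: P1@Q0 runs 2, rem=5, I/O yield, promote→Q0. Q0=[P2,P3,P1] Q1=[] Q2=[]
t=2-5: P2@Q0 runs 3, rem=3, quantum used, demote→Q1. Q0=[P3,P1] Q1=[P2] Q2=[]
t=5-8: P3@Q0 runs 3, rem=1, I/O yield, promote→Q0. Q0=[P1,P3] Q1=[P2] Q2=[]
t=8-10: P1@Q0 runs 2, rem=3, I/O yield, promote→Q0. Q0=[P3,P1] Q1=[P2] Q2=[]
t=10-11: P3@Q0 runs 1, rem=0, completes. Q0=[P1] Q1=[P2] Q2=[]
t=11-13: P1@Q0 runs 2, rem=1, I/O yield, promote→Q0. Q0=[P1] Q1=[P2] Q2=[]
t=13-14: P1@Q0 runs 1, rem=0, completes. Q0=[] Q1=[P2] Q2=[]
t=14-17: P2@Q1 runs 3, rem=0, completes. Q0=[] Q1=[] Q2=[]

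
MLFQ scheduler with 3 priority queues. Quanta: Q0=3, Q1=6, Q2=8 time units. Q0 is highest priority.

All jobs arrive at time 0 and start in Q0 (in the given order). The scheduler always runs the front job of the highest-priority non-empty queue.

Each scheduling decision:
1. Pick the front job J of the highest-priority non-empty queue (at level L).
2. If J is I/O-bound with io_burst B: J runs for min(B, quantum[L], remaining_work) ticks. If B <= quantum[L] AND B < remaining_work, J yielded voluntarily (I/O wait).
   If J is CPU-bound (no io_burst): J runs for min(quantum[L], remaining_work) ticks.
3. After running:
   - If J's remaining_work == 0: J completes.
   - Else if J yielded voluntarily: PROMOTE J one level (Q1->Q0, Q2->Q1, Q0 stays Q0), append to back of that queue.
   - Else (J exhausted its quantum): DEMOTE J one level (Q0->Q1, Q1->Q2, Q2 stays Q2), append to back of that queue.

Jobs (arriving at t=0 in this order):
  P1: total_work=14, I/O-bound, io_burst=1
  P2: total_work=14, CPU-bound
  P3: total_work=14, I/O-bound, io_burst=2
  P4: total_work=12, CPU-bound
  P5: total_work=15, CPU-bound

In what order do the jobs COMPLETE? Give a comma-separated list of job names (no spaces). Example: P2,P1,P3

t=0-1: P1@Q0 runs 1, rem=13, I/O yield, promote→Q0. Q0=[P2,P3,P4,P5,P1] Q1=[] Q2=[]
t=1-4: P2@Q0 runs 3, rem=11, quantum used, demote→Q1. Q0=[P3,P4,P5,P1] Q1=[P2] Q2=[]
t=4-6: P3@Q0 runs 2, rem=12, I/O yield, promote→Q0. Q0=[P4,P5,P1,P3] Q1=[P2] Q2=[]
t=6-9: P4@Q0 runs 3, rem=9, quantum used, demote→Q1. Q0=[P5,P1,P3] Q1=[P2,P4] Q2=[]
t=9-12: P5@Q0 runs 3, rem=12, quantum used, demote→Q1. Q0=[P1,P3] Q1=[P2,P4,P5] Q2=[]
t=12-13: P1@Q0 runs 1, rem=12, I/O yield, promote→Q0. Q0=[P3,P1] Q1=[P2,P4,P5] Q2=[]
t=13-15: P3@Q0 runs 2, rem=10, I/O yield, promote→Q0. Q0=[P1,P3] Q1=[P2,P4,P5] Q2=[]
t=15-16: P1@Q0 runs 1, rem=11, I/O yield, promote→Q0. Q0=[P3,P1] Q1=[P2,P4,P5] Q2=[]
t=16-18: P3@Q0 runs 2, rem=8, I/O yield, promote→Q0. Q0=[P1,P3] Q1=[P2,P4,P5] Q2=[]
t=18-19: P1@Q0 runs 1, rem=10, I/O yield, promote→Q0. Q0=[P3,P1] Q1=[P2,P4,P5] Q2=[]
t=19-21: P3@Q0 runs 2, rem=6, I/O yield, promote→Q0. Q0=[P1,P3] Q1=[P2,P4,P5] Q2=[]
t=21-22: P1@Q0 runs 1, rem=9, I/O yield, promote→Q0. Q0=[P3,P1] Q1=[P2,P4,P5] Q2=[]
t=22-24: P3@Q0 runs 2, rem=4, I/O yield, promote→Q0. Q0=[P1,P3] Q1=[P2,P4,P5] Q2=[]
t=24-25: P1@Q0 runs 1, rem=8, I/O yield, promote→Q0. Q0=[P3,P1] Q1=[P2,P4,P5] Q2=[]
t=25-27: P3@Q0 runs 2, rem=2, I/O yield, promote→Q0. Q0=[P1,P3] Q1=[P2,P4,P5] Q2=[]
t=27-28: P1@Q0 runs 1, rem=7, I/O yield, promote→Q0. Q0=[P3,P1] Q1=[P2,P4,P5] Q2=[]
t=28-30: P3@Q0 runs 2, rem=0, completes. Q0=[P1] Q1=[P2,P4,P5] Q2=[]
t=30-31: P1@Q0 runs 1, rem=6, I/O yield, promote→Q0. Q0=[P1] Q1=[P2,P4,P5] Q2=[]
t=31-32: P1@Q0 runs 1, rem=5, I/O yield, promote→Q0. Q0=[P1] Q1=[P2,P4,P5] Q2=[]
t=32-33: P1@Q0 runs 1, rem=4, I/O yield, promote→Q0. Q0=[P1] Q1=[P2,P4,P5] Q2=[]
t=33-34: P1@Q0 runs 1, rem=3, I/O yield, promote→Q0. Q0=[P1] Q1=[P2,P4,P5] Q2=[]
t=34-35: P1@Q0 runs 1, rem=2, I/O yield, promote→Q0. Q0=[P1] Q1=[P2,P4,P5] Q2=[]
t=35-36: P1@Q0 runs 1, rem=1, I/O yield, promote→Q0. Q0=[P1] Q1=[P2,P4,P5] Q2=[]
t=36-37: P1@Q0 runs 1, rem=0, completes. Q0=[] Q1=[P2,P4,P5] Q2=[]
t=37-43: P2@Q1 runs 6, rem=5, quantum used, demote→Q2. Q0=[] Q1=[P4,P5] Q2=[P2]
t=43-49: P4@Q1 runs 6, rem=3, quantum used, demote→Q2. Q0=[] Q1=[P5] Q2=[P2,P4]
t=49-55: P5@Q1 runs 6, rem=6, quantum used, demote→Q2. Q0=[] Q1=[] Q2=[P2,P4,P5]
t=55-60: P2@Q2 runs 5, rem=0, completes. Q0=[] Q1=[] Q2=[P4,P5]
t=60-63: P4@Q2 runs 3, rem=0, completes. Q0=[] Q1=[] Q2=[P5]
t=63-69: P5@Q2 runs 6, rem=0, completes. Q0=[] Q1=[] Q2=[]

Answer: P3,P1,P2,P4,P5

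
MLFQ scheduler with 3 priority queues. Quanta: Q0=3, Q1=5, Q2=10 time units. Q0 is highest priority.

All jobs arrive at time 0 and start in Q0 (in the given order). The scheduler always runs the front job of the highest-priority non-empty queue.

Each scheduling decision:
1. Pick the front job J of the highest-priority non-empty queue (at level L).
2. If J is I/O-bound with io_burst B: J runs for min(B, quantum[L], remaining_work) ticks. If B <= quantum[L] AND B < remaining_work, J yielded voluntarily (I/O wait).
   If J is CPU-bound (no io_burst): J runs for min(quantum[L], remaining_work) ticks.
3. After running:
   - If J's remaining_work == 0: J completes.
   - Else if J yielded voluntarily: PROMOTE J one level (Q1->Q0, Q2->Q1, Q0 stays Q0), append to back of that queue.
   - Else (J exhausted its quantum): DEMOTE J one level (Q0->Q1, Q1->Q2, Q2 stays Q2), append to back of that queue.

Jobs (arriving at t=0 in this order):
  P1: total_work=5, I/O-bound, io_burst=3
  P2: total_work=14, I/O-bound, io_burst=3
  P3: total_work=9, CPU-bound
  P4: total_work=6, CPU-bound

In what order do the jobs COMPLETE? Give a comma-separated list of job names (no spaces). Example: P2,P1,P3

t=0-3: P1@Q0 runs 3, rem=2, I/O yield, promote→Q0. Q0=[P2,P3,P4,P1] Q1=[] Q2=[]
t=3-6: P2@Q0 runs 3, rem=11, I/O yield, promote→Q0. Q0=[P3,P4,P1,P2] Q1=[] Q2=[]
t=6-9: P3@Q0 runs 3, rem=6, quantum used, demote→Q1. Q0=[P4,P1,P2] Q1=[P3] Q2=[]
t=9-12: P4@Q0 runs 3, rem=3, quantum used, demote→Q1. Q0=[P1,P2] Q1=[P3,P4] Q2=[]
t=12-14: P1@Q0 runs 2, rem=0, completes. Q0=[P2] Q1=[P3,P4] Q2=[]
t=14-17: P2@Q0 runs 3, rem=8, I/O yield, promote→Q0. Q0=[P2] Q1=[P3,P4] Q2=[]
t=17-20: P2@Q0 runs 3, rem=5, I/O yield, promote→Q0. Q0=[P2] Q1=[P3,P4] Q2=[]
t=20-23: P2@Q0 runs 3, rem=2, I/O yield, promote→Q0. Q0=[P2] Q1=[P3,P4] Q2=[]
t=23-25: P2@Q0 runs 2, rem=0, completes. Q0=[] Q1=[P3,P4] Q2=[]
t=25-30: P3@Q1 runs 5, rem=1, quantum used, demote→Q2. Q0=[] Q1=[P4] Q2=[P3]
t=30-33: P4@Q1 runs 3, rem=0, completes. Q0=[] Q1=[] Q2=[P3]
t=33-34: P3@Q2 runs 1, rem=0, completes. Q0=[] Q1=[] Q2=[]

Answer: P1,P2,P4,P3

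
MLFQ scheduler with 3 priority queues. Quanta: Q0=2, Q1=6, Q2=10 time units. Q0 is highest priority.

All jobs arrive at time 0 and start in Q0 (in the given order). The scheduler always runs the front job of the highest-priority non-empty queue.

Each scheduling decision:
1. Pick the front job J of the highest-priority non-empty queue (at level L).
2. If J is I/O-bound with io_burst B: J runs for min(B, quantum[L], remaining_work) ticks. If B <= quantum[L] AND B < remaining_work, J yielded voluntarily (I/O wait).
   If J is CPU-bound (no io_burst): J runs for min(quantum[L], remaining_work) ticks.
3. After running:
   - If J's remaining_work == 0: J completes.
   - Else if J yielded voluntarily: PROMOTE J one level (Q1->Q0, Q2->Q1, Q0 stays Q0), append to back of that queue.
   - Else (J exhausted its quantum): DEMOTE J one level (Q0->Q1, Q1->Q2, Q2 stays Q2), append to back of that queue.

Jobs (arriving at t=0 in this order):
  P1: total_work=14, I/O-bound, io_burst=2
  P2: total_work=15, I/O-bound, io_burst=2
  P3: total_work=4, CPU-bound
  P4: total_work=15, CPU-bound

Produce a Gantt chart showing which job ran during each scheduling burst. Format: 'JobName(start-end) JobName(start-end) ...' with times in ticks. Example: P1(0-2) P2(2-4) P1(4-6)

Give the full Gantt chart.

t=0-2: P1@Q0 runs 2, rem=12, I/O yield, promote→Q0. Q0=[P2,P3,P4,P1] Q1=[] Q2=[]
t=2-4: P2@Q0 runs 2, rem=13, I/O yield, promote→Q0. Q0=[P3,P4,P1,P2] Q1=[] Q2=[]
t=4-6: P3@Q0 runs 2, rem=2, quantum used, demote→Q1. Q0=[P4,P1,P2] Q1=[P3] Q2=[]
t=6-8: P4@Q0 runs 2, rem=13, quantum used, demote→Q1. Q0=[P1,P2] Q1=[P3,P4] Q2=[]
t=8-10: P1@Q0 runs 2, rem=10, I/O yield, promote→Q0. Q0=[P2,P1] Q1=[P3,P4] Q2=[]
t=10-12: P2@Q0 runs 2, rem=11, I/O yield, promote→Q0. Q0=[P1,P2] Q1=[P3,P4] Q2=[]
t=12-14: P1@Q0 runs 2, rem=8, I/O yield, promote→Q0. Q0=[P2,P1] Q1=[P3,P4] Q2=[]
t=14-16: P2@Q0 runs 2, rem=9, I/O yield, promote→Q0. Q0=[P1,P2] Q1=[P3,P4] Q2=[]
t=16-18: P1@Q0 runs 2, rem=6, I/O yield, promote→Q0. Q0=[P2,P1] Q1=[P3,P4] Q2=[]
t=18-20: P2@Q0 runs 2, rem=7, I/O yield, promote→Q0. Q0=[P1,P2] Q1=[P3,P4] Q2=[]
t=20-22: P1@Q0 runs 2, rem=4, I/O yield, promote→Q0. Q0=[P2,P1] Q1=[P3,P4] Q2=[]
t=22-24: P2@Q0 runs 2, rem=5, I/O yield, promote→Q0. Q0=[P1,P2] Q1=[P3,P4] Q2=[]
t=24-26: P1@Q0 runs 2, rem=2, I/O yield, promote→Q0. Q0=[P2,P1] Q1=[P3,P4] Q2=[]
t=26-28: P2@Q0 runs 2, rem=3, I/O yield, promote→Q0. Q0=[P1,P2] Q1=[P3,P4] Q2=[]
t=28-30: P1@Q0 runs 2, rem=0, completes. Q0=[P2] Q1=[P3,P4] Q2=[]
t=30-32: P2@Q0 runs 2, rem=1, I/O yield, promote→Q0. Q0=[P2] Q1=[P3,P4] Q2=[]
t=32-33: P2@Q0 runs 1, rem=0, completes. Q0=[] Q1=[P3,P4] Q2=[]
t=33-35: P3@Q1 runs 2, rem=0, completes. Q0=[] Q1=[P4] Q2=[]
t=35-41: P4@Q1 runs 6, rem=7, quantum used, demote→Q2. Q0=[] Q1=[] Q2=[P4]
t=41-48: P4@Q2 runs 7, rem=0, completes. Q0=[] Q1=[] Q2=[]

Answer: P1(0-2) P2(2-4) P3(4-6) P4(6-8) P1(8-10) P2(10-12) P1(12-14) P2(14-16) P1(16-18) P2(18-20) P1(20-22) P2(22-24) P1(24-26) P2(26-28) P1(28-30) P2(30-32) P2(32-33) P3(33-35) P4(35-41) P4(41-48)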